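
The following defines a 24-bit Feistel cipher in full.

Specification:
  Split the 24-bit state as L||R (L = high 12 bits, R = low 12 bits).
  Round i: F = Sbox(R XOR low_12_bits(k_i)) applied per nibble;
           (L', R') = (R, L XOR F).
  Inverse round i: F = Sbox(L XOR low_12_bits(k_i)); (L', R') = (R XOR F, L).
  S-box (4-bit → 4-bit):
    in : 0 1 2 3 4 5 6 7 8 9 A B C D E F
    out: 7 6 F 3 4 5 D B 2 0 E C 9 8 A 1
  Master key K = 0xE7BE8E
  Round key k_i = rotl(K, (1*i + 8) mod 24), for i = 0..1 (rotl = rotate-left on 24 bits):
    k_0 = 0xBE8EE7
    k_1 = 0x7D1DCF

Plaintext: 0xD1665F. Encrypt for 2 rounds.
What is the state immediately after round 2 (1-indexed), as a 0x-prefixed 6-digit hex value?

0xFD4933

s_0 = plaintext = 0xD1665F
s_1 = Round(s_0, k_0) = 0x65FFD4
s_2 = Round(s_1, k_1) = 0xFD4933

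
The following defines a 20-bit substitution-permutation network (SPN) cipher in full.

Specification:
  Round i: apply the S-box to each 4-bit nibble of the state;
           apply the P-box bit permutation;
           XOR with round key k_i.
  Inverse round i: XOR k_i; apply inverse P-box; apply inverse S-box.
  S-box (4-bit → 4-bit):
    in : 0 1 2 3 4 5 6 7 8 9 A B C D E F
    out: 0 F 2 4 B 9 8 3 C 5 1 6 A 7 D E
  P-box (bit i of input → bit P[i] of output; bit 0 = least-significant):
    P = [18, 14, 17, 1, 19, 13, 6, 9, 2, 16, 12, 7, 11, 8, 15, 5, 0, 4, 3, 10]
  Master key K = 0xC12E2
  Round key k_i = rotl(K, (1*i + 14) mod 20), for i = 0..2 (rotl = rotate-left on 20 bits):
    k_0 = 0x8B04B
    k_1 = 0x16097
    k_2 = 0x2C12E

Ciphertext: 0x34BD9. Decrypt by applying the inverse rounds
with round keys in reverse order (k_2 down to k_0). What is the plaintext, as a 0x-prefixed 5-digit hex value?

s_0 = ciphertext = 0x34BD9
s_1 = InvRound(s_0, k_2) = 0x7E486
s_2 = InvRound(s_1, k_1) = 0x43009
s_3 = InvRound(s_2, k_0) = 0x03095

0x03095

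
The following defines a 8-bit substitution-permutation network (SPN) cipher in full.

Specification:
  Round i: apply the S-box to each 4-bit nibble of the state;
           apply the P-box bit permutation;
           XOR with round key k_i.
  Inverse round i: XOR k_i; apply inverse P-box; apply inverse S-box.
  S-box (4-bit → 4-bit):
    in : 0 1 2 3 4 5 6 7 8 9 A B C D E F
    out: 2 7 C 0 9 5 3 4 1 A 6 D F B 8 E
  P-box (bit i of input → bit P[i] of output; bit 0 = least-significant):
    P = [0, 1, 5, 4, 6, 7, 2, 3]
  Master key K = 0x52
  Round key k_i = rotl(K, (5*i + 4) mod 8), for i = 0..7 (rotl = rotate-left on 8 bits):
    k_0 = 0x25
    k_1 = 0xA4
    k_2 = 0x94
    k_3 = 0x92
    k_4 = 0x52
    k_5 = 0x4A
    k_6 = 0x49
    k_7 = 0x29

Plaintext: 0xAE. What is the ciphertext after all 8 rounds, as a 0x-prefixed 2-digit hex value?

s_0 = plaintext = 0xAE
s_1 = Round(s_0, k_0) = 0xB1
s_2 = Round(s_1, k_1) = 0xCB
s_3 = Round(s_2, k_2) = 0x69
s_4 = Round(s_3, k_3) = 0x40
s_5 = Round(s_4, k_4) = 0x18
s_6 = Round(s_5, k_5) = 0x8F
s_7 = Round(s_6, k_6) = 0x3B
s_8 = Round(s_7, k_7) = 0x18

0x18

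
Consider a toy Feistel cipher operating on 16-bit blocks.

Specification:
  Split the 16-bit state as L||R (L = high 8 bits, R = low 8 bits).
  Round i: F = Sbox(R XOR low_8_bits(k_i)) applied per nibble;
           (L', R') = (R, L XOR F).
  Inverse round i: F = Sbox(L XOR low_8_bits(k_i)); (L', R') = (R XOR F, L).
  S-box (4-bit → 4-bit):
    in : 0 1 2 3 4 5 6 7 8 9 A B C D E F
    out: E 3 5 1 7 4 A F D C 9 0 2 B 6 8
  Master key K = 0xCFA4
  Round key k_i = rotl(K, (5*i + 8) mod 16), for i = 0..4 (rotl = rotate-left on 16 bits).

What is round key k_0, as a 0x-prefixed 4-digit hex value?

0xA4CF

K = 0xCFA4
k_0 = rotl(K, (5*0+8) mod 16) = rotl(K, 8) = 0xA4CF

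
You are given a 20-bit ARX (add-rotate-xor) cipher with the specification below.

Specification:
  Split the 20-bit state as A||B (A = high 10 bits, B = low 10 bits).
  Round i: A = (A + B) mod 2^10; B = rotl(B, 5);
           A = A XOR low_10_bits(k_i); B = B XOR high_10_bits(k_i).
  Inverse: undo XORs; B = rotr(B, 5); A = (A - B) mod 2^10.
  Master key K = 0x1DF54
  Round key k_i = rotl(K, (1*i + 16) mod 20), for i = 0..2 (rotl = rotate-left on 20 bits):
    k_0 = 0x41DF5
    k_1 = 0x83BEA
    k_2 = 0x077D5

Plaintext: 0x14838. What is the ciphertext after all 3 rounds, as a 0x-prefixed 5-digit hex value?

0x263CB

s_0 = plaintext = 0x14838
s_1 = Round(s_0, k_0) = 0x5FE06
s_2 = Round(s_1, k_1) = 0x1BEDE
s_3 = Round(s_2, k_2) = 0x263CB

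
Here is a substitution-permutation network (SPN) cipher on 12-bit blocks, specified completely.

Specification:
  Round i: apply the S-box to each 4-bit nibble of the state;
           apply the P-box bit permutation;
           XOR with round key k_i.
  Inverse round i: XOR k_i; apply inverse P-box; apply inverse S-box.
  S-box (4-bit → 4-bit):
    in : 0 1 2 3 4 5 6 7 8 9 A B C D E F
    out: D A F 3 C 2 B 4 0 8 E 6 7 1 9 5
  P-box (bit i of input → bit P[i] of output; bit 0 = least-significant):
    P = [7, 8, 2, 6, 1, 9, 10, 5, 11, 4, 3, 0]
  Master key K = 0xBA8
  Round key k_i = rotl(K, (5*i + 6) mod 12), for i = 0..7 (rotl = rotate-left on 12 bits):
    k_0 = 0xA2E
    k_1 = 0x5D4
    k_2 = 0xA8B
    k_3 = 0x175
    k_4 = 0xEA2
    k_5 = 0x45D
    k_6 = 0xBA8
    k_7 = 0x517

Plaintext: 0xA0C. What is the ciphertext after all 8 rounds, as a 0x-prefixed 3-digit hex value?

0xAAA

s_0 = plaintext = 0xA0C
s_1 = Round(s_0, k_0) = 0xF91
s_2 = Round(s_1, k_1) = 0xCBC
s_3 = Round(s_2, k_2) = 0x517
s_4 = Round(s_3, k_3) = 0x341
s_5 = Round(s_4, k_4) = 0x3D2
s_6 = Round(s_5, k_5) = 0xD8B
s_7 = Round(s_6, k_6) = 0x2AC
s_8 = Round(s_7, k_7) = 0xAAA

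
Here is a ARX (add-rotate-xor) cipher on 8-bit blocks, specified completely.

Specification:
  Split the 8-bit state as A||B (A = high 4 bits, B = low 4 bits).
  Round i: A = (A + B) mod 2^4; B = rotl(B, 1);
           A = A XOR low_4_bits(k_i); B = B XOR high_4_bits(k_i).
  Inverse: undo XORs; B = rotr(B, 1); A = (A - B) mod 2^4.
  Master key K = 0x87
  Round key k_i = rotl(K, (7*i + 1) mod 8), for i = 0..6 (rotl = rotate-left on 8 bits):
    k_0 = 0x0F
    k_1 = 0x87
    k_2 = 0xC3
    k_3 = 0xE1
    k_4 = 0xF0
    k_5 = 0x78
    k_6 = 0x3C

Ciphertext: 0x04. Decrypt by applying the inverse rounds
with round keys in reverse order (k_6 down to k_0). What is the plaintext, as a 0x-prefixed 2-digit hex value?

s_0 = ciphertext = 0x04
s_1 = InvRound(s_0, k_6) = 0x1B
s_2 = InvRound(s_1, k_5) = 0x36
s_3 = InvRound(s_2, k_4) = 0x7C
s_4 = InvRound(s_3, k_3) = 0x51
s_5 = InvRound(s_4, k_2) = 0x8E
s_6 = InvRound(s_5, k_1) = 0xC3
s_7 = InvRound(s_6, k_0) = 0xA9

0xA9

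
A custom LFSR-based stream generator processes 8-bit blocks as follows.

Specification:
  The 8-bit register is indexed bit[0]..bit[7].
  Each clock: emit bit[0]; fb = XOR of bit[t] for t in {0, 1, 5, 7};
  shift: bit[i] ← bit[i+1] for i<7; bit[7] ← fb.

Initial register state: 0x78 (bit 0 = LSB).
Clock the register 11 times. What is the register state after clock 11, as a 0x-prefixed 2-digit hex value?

reg_0 = 0x78
clock 1: out=0, reg = 0xBC
clock 2: out=0, reg = 0x5E
clock 3: out=0, reg = 0xAF
clock 4: out=1, reg = 0x57
clock 5: out=1, reg = 0x2B
clock 6: out=1, reg = 0x95
clock 7: out=1, reg = 0x4A
clock 8: out=0, reg = 0xA5
clock 9: out=1, reg = 0xD2
clock 10: out=0, reg = 0x69
clock 11: out=1, reg = 0x34

0x34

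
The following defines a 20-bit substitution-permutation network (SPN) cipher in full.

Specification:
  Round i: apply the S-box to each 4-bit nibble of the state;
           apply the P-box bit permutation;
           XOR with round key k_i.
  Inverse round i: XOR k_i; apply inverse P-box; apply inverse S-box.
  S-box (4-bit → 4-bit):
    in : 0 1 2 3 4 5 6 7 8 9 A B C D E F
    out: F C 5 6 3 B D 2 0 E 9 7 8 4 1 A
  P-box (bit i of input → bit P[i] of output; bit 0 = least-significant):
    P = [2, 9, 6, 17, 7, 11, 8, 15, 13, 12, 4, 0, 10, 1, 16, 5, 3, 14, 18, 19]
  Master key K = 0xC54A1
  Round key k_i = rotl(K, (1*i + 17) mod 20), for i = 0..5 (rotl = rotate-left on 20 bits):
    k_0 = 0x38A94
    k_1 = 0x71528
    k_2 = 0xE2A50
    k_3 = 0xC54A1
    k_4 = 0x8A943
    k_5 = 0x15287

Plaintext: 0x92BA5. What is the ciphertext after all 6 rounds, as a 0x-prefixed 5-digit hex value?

0xAA75F

s_0 = plaintext = 0x92BA5
s_1 = Round(s_0, k_0) = 0xC7C00
s_2 = Round(s_1, k_1) = 0xD9EEF
s_3 = Round(s_2, k_2) = 0x908F2
s_4 = Round(s_3, k_3) = 0x198C7
s_5 = Round(s_4, k_4) = 0x52B61
s_6 = Round(s_5, k_5) = 0xAA75F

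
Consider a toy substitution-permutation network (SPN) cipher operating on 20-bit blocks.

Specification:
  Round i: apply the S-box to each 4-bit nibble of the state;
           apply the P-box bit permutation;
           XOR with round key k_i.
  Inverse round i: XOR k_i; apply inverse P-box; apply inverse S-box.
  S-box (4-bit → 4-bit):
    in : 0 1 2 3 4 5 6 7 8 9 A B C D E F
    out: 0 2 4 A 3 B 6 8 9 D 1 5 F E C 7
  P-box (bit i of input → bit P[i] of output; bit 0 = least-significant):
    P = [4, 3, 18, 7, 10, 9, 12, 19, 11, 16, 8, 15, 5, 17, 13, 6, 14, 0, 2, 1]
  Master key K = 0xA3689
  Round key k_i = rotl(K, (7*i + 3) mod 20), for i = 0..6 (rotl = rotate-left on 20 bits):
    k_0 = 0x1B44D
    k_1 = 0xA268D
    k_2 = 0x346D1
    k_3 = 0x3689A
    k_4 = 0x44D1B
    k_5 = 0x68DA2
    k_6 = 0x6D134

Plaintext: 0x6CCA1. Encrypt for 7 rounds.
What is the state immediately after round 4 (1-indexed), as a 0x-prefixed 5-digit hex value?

s_0 = plaintext = 0x6CCA1
s_1 = Round(s_0, k_0) = 0x21920
s_2 = Round(s_1, k_1) = 0x8BF89
s_3 = Round(s_2, k_2) = 0xE2B63
s_4 = Round(s_3, k_3) = 0x35314
s_5 = Round(s_4, k_4) = 0x7CF60
s_6 = Round(s_5, k_5) = 0x5B6C0
s_7 = Round(s_6, k_6) = 0xFA617

0x35314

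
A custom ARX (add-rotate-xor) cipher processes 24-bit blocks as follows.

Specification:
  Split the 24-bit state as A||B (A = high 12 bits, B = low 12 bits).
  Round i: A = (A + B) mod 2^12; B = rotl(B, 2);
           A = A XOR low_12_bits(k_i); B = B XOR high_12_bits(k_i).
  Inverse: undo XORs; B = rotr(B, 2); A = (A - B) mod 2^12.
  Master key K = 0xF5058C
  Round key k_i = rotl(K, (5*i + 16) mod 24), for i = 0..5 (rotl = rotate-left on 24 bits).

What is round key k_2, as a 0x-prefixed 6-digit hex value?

0xD41633

K = 0xF5058C
k_0 = rotl(K, (5*0+16) mod 24) = rotl(K, 16) = 0x8CF505
k_1 = rotl(K, (5*1+16) mod 24) = rotl(K, 21) = 0x9EA0B1
k_2 = rotl(K, (5*2+16) mod 24) = rotl(K, 2) = 0xD41633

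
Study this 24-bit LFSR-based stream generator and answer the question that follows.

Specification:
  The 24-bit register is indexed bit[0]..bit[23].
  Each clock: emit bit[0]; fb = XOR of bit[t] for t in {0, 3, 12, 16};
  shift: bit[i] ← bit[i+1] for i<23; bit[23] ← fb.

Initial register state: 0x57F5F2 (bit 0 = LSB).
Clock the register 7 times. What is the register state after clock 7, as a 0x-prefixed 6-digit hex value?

0xC8AFEB

reg_0 = 0x57F5F2
clock 1: out=0, reg = 0x2BFAF9
clock 2: out=1, reg = 0x15FD7C
clock 3: out=0, reg = 0x8AFEBE
clock 4: out=0, reg = 0x457F5F
clock 5: out=1, reg = 0x22BFAF
clock 6: out=1, reg = 0x915FD7
clock 7: out=1, reg = 0xC8AFEB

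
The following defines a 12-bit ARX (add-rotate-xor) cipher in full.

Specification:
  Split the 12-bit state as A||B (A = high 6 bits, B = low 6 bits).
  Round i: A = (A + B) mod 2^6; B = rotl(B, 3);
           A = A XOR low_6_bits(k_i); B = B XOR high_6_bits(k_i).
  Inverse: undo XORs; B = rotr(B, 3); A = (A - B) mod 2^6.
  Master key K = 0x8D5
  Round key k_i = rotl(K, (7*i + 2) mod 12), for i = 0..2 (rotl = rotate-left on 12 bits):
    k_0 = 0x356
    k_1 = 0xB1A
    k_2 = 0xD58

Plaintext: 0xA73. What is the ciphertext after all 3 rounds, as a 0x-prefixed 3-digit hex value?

s_0 = plaintext = 0xA73
s_1 = Round(s_0, k_0) = 0x293
s_2 = Round(s_1, k_1) = 0x1F6
s_3 = Round(s_2, k_2) = 0x943

0x943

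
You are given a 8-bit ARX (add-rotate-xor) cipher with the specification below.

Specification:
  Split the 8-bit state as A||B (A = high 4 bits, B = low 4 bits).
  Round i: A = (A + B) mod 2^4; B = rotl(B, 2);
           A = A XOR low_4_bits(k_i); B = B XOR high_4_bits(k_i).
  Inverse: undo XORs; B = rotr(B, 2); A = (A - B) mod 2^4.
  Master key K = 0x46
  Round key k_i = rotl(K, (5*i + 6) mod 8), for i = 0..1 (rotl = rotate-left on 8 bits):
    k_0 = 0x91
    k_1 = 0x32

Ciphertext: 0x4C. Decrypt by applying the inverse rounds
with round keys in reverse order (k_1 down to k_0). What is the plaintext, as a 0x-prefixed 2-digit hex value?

s_0 = ciphertext = 0x4C
s_1 = InvRound(s_0, k_1) = 0x7F
s_2 = InvRound(s_1, k_0) = 0xD9

0xD9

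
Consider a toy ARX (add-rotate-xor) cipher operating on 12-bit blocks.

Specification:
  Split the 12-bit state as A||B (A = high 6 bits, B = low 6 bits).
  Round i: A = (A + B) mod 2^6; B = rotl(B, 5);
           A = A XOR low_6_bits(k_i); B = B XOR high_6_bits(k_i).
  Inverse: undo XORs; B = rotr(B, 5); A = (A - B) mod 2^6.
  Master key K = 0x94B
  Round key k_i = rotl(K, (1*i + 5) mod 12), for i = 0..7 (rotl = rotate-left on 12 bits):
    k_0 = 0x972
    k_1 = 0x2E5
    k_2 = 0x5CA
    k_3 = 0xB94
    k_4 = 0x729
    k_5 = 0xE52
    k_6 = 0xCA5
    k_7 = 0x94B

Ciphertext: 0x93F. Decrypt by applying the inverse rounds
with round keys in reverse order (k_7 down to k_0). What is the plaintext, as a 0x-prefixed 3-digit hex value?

0x50D

s_0 = ciphertext = 0x93F
s_1 = InvRound(s_0, k_7) = 0xEF4
s_2 = InvRound(s_1, k_6) = 0x48C
s_3 = InvRound(s_2, k_5) = 0x56B
s_4 = InvRound(s_3, k_4) = 0x36F
s_5 = InvRound(s_4, k_3) = 0x5C2
s_6 = InvRound(s_5, k_2) = 0xCEA
s_7 = InvRound(s_6, k_1) = 0x4C3
s_8 = InvRound(s_7, k_0) = 0x50D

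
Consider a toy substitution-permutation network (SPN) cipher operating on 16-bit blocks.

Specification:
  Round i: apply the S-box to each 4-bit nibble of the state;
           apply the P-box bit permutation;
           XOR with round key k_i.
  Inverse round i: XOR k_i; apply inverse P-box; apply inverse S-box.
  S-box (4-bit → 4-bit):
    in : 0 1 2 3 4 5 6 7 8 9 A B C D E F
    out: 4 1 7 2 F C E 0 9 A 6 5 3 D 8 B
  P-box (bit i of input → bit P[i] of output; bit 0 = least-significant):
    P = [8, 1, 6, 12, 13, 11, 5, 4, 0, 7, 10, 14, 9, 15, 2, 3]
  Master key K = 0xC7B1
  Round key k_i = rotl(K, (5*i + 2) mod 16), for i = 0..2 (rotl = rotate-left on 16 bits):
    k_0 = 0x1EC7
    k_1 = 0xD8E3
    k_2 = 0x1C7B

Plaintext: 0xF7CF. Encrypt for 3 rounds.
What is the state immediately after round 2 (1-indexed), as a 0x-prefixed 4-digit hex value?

0x25A7

s_0 = plaintext = 0xF7CF
s_1 = Round(s_0, k_0) = 0xA5CD
s_2 = Round(s_1, k_1) = 0x25A7
s_3 = Round(s_2, k_2) = 0xD25F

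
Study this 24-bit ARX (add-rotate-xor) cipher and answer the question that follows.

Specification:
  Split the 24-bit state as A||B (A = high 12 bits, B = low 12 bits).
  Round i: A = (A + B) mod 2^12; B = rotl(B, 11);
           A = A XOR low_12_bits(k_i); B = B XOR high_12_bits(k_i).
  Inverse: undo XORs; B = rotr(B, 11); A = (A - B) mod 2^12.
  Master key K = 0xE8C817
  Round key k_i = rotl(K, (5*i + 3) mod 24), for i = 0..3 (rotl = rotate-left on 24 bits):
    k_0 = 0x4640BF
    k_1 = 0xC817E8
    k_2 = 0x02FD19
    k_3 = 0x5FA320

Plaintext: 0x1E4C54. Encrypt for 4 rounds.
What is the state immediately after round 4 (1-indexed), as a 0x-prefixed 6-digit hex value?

s_0 = plaintext = 0x1E4C54
s_1 = Round(s_0, k_0) = 0xE8724E
s_2 = Round(s_1, k_1) = 0x73DDA6
s_3 = Round(s_2, k_2) = 0x9FA6FC
s_4 = Round(s_3, k_3) = 0x3D6684

0x3D6684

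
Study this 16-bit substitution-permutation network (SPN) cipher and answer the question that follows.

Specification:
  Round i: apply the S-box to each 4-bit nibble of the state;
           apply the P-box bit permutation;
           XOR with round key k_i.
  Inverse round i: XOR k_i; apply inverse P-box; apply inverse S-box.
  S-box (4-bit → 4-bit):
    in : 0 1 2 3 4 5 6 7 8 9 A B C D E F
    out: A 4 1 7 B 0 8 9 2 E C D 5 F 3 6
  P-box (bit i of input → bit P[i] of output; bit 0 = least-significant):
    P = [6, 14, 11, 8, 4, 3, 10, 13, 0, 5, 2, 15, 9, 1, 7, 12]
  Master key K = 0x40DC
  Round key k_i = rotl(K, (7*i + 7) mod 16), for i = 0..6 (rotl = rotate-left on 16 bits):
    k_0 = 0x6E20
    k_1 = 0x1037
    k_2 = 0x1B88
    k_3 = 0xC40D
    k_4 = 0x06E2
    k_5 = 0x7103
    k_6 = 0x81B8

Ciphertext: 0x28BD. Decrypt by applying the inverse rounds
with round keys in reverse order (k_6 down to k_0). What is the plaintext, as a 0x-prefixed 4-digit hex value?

s_0 = ciphertext = 0x28BD
s_1 = InvRound(s_0, k_6) = 0x5B6A
s_2 = InvRound(s_1, k_5) = 0x2E0C
s_3 = InvRound(s_2, k_4) = 0xFF0C
s_4 = InvRound(s_3, k_3) = 0x726A
s_5 = InvRound(s_4, k_2) = 0xF86D
s_6 = InvRound(s_5, k_1) = 0x8643
s_7 = InvRound(s_6, k_0) = 0x8463

0x8463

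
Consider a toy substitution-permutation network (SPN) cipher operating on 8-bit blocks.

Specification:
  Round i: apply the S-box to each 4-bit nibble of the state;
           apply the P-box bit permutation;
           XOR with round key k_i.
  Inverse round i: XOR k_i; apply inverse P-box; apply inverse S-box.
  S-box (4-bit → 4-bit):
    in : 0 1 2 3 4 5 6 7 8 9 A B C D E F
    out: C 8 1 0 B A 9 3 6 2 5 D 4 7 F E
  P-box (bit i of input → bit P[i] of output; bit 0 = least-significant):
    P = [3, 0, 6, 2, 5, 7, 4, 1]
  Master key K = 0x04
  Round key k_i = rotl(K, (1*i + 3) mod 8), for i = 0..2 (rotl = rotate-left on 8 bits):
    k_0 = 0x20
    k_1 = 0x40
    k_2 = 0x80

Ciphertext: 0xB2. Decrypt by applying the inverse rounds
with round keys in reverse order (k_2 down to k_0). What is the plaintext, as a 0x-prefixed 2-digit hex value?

0x9A

s_0 = ciphertext = 0xB2
s_1 = InvRound(s_0, k_2) = 0xB3
s_2 = InvRound(s_1, k_1) = 0xE8
s_3 = InvRound(s_2, k_0) = 0x9A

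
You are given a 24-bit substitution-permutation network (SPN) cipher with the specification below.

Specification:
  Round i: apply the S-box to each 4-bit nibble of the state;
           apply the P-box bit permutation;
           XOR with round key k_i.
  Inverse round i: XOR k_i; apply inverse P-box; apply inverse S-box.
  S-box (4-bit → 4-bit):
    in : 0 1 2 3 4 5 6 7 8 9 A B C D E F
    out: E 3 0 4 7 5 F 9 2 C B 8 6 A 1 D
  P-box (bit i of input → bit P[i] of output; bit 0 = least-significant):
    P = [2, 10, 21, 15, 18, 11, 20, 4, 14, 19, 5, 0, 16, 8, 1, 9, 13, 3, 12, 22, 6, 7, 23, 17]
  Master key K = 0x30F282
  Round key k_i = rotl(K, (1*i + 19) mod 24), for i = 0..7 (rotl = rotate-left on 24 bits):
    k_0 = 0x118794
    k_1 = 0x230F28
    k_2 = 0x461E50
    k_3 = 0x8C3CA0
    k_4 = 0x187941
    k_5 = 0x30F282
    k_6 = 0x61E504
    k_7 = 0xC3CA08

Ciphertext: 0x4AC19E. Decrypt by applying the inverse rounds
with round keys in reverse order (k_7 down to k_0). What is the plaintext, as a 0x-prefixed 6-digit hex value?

s_0 = ciphertext = 0x4AC19E
s_1 = InvRound(s_0, k_7) = 0xC268DE
s_2 = InvRound(s_1, k_6) = 0x6842D0
s_3 = InvRound(s_2, k_5) = 0xEF389B
s_4 = InvRound(s_3, k_4) = 0x6D4EF3
s_5 = InvRound(s_4, k_3) = 0x5FF7B3
s_6 = InvRound(s_5, k_2) = 0x1E46CB
s_7 = InvRound(s_6, k_1) = 0x124643
s_8 = InvRound(s_7, k_0) = 0xA247B7

0xA247B7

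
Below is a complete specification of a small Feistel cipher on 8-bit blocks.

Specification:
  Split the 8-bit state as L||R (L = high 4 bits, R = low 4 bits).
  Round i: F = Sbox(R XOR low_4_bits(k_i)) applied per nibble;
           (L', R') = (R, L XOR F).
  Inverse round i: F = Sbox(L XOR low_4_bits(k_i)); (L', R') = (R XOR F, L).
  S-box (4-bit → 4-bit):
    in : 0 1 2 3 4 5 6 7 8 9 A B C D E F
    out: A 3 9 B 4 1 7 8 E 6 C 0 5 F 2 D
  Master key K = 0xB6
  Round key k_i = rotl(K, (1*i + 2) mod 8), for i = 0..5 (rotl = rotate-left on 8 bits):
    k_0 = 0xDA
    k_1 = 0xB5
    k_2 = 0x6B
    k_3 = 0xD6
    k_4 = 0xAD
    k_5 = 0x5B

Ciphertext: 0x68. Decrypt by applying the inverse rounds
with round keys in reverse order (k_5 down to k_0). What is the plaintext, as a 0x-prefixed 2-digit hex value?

0xE4

s_0 = ciphertext = 0x68
s_1 = InvRound(s_0, k_5) = 0x76
s_2 = InvRound(s_1, k_4) = 0xA7
s_3 = InvRound(s_2, k_3) = 0x2A
s_4 = InvRound(s_3, k_2) = 0xC2
s_5 = InvRound(s_4, k_1) = 0x4C
s_6 = InvRound(s_5, k_0) = 0xE4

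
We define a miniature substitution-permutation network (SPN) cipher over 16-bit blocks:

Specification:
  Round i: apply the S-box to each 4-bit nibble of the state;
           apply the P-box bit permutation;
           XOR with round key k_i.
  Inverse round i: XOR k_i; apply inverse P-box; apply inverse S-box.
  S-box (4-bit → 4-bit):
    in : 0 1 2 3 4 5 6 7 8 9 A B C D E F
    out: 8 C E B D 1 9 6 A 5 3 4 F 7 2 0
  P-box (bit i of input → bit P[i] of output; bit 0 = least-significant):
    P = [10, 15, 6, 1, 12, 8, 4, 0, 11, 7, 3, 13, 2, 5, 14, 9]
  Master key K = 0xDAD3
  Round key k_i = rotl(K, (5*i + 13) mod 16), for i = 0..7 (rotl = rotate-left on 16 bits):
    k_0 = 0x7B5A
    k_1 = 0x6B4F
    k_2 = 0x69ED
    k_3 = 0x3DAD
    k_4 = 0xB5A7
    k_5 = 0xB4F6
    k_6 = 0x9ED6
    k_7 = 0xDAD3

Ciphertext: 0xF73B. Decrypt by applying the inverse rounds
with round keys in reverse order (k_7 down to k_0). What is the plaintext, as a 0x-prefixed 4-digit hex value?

0x02DC

s_0 = ciphertext = 0xF73B
s_1 = InvRound(s_0, k_7) = 0xECE9
s_2 = InvRound(s_1, k_6) = 0xC140
s_3 = InvRound(s_2, k_5) = 0xD8D6
s_4 = InvRound(s_3, k_4) = 0x7629
s_5 = InvRound(s_4, k_3) = 0x4AEF
s_6 = InvRound(s_5, k_2) = 0x00E0
s_7 = InvRound(s_6, k_1) = 0xCC80
s_8 = InvRound(s_7, k_0) = 0x02DC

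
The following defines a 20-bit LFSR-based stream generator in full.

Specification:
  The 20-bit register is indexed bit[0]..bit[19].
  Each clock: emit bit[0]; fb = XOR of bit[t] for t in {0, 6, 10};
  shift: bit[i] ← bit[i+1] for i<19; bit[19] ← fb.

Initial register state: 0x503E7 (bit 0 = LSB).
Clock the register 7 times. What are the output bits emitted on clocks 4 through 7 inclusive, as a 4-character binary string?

reg_0 = 0x503E7
clock 1: out=1, reg = 0x281F3
clock 2: out=1, reg = 0x140F9
clock 3: out=1, reg = 0x0A07C
clock 4: out=0, reg = 0x8503E
clock 5: out=0, reg = 0x4281F
clock 6: out=1, reg = 0xA140F
clock 7: out=1, reg = 0x50A07

0011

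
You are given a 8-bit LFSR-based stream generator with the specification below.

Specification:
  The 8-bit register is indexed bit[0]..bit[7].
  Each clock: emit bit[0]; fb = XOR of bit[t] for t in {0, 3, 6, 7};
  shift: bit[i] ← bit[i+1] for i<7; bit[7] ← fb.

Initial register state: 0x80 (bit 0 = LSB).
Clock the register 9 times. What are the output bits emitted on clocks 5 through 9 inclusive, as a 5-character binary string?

reg_0 = 0x80
clock 1: out=0, reg = 0xC0
clock 2: out=0, reg = 0x60
clock 3: out=0, reg = 0xB0
clock 4: out=0, reg = 0xD8
clock 5: out=0, reg = 0xEC
clock 6: out=0, reg = 0xF6
clock 7: out=0, reg = 0x7B
clock 8: out=1, reg = 0xBD
clock 9: out=1, reg = 0xDE

00011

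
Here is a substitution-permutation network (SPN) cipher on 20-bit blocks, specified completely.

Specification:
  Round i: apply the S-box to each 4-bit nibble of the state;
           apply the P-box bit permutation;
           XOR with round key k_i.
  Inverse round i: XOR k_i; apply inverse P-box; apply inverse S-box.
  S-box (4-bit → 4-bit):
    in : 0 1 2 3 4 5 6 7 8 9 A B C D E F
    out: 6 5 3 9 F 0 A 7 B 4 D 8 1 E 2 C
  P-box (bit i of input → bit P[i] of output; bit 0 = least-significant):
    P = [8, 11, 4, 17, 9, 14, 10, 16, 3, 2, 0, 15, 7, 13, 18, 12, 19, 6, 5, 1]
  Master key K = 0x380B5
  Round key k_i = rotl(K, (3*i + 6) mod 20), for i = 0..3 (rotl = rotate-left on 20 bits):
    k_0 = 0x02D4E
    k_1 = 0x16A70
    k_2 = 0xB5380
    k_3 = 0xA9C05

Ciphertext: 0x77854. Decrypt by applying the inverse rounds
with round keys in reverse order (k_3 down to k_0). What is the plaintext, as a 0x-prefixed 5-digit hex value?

0x83EA5

s_0 = ciphertext = 0x77854
s_1 = InvRound(s_0, k_3) = 0x20FD9
s_2 = InvRound(s_1, k_2) = 0x2B1D0
s_3 = InvRound(s_2, k_1) = 0x93B88
s_4 = InvRound(s_3, k_0) = 0x83EA5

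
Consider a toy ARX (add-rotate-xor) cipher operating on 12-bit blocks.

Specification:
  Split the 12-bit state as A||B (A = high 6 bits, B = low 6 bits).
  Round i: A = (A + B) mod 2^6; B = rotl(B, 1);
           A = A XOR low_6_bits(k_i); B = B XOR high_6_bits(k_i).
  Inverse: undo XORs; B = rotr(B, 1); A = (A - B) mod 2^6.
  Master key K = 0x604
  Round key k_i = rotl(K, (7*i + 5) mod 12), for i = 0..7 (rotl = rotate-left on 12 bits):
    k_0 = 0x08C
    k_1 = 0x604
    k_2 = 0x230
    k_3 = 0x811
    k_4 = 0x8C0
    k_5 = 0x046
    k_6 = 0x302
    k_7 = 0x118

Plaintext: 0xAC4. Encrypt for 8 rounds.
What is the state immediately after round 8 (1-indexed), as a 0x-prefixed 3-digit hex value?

0xF44

s_0 = plaintext = 0xAC4
s_1 = Round(s_0, k_0) = 0x8CA
s_2 = Round(s_1, k_1) = 0xA4C
s_3 = Round(s_2, k_2) = 0x150
s_4 = Round(s_3, k_3) = 0x100
s_5 = Round(s_4, k_4) = 0x123
s_6 = Round(s_5, k_5) = 0x846
s_7 = Round(s_6, k_6) = 0x940
s_8 = Round(s_7, k_7) = 0xF44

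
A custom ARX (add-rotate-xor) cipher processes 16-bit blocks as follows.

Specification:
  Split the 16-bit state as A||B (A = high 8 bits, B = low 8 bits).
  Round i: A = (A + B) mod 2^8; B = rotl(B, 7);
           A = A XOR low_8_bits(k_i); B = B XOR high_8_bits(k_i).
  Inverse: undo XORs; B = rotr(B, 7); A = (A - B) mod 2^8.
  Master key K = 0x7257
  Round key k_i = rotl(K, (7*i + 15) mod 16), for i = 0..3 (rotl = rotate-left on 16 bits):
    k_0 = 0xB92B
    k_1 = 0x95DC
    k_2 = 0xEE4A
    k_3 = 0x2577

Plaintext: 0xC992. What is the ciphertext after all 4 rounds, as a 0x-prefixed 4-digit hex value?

0x8C29

s_0 = plaintext = 0xC992
s_1 = Round(s_0, k_0) = 0x70F0
s_2 = Round(s_1, k_1) = 0xBCED
s_3 = Round(s_2, k_2) = 0xE318
s_4 = Round(s_3, k_3) = 0x8C29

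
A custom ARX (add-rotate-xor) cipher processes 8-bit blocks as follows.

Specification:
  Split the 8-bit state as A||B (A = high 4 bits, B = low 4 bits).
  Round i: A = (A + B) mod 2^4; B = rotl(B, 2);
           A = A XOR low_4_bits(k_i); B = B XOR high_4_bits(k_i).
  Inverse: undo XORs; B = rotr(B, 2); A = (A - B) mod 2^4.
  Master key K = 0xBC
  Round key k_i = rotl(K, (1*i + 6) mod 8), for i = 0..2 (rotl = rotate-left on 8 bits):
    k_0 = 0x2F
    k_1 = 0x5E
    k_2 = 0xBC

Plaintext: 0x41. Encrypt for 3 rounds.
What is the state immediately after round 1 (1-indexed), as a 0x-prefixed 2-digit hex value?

0xA6

s_0 = plaintext = 0x41
s_1 = Round(s_0, k_0) = 0xA6
s_2 = Round(s_1, k_1) = 0xEC
s_3 = Round(s_2, k_2) = 0x68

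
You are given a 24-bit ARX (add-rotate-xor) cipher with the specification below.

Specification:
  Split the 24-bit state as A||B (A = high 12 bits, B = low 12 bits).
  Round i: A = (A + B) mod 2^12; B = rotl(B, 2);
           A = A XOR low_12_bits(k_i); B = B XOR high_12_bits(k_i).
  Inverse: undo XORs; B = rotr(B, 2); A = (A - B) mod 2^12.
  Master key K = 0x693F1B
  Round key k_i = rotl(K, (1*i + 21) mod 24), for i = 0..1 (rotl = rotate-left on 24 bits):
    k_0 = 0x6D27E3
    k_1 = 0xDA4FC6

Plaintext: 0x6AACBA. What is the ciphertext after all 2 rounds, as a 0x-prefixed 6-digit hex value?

0x706D41

s_0 = plaintext = 0x6AACBA
s_1 = Round(s_0, k_0) = 0x487439
s_2 = Round(s_1, k_1) = 0x706D41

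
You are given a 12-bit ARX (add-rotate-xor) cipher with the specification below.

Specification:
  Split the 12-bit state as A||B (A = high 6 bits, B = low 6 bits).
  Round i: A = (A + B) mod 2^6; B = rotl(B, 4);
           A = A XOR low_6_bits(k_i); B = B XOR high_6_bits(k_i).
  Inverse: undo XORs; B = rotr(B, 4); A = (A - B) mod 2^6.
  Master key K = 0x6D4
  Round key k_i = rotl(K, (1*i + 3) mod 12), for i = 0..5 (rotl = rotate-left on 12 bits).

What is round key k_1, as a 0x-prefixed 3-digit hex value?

0xD46

K = 0x6D4
k_0 = rotl(K, (1*0+3) mod 12) = rotl(K, 3) = 0x6A3
k_1 = rotl(K, (1*1+3) mod 12) = rotl(K, 4) = 0xD46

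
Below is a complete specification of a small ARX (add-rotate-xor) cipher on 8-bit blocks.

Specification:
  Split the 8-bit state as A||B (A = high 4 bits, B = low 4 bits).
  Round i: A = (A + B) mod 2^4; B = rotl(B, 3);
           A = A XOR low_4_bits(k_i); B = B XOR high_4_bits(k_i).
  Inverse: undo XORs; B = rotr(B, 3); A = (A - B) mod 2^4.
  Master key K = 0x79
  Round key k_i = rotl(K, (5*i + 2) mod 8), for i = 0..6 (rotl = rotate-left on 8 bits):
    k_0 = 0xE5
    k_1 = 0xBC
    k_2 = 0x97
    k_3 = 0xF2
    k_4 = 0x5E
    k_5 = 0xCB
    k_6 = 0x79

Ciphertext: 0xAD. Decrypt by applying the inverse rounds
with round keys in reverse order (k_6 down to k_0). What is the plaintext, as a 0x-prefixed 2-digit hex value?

s_0 = ciphertext = 0xAD
s_1 = InvRound(s_0, k_6) = 0xE5
s_2 = InvRound(s_1, k_5) = 0x23
s_3 = InvRound(s_2, k_4) = 0x0C
s_4 = InvRound(s_3, k_3) = 0xC6
s_5 = InvRound(s_4, k_2) = 0xCF
s_6 = InvRound(s_5, k_1) = 0x88
s_7 = InvRound(s_6, k_0) = 0x1C

0x1C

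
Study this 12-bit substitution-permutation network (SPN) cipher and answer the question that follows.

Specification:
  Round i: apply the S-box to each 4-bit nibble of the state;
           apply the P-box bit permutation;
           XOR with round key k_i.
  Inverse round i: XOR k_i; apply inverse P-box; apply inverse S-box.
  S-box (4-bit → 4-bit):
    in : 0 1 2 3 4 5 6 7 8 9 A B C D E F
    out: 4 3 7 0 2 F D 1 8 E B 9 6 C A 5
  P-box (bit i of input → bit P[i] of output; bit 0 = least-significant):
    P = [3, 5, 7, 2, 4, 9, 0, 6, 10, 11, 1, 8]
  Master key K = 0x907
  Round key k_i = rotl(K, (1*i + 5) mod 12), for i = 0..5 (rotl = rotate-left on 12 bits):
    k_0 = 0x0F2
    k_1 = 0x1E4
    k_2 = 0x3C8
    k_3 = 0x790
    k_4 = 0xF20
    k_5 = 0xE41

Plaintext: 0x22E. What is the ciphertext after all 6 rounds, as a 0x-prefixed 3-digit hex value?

s_0 = plaintext = 0x22E
s_1 = Round(s_0, k_0) = 0xEC5
s_2 = Round(s_1, k_1) = 0xA49
s_3 = Round(s_2, k_2) = 0xC6C
s_4 = Round(s_3, k_3) = 0xF63
s_5 = Round(s_4, k_4) = 0xB73
s_6 = Round(s_5, k_5) = 0xB51

0xB51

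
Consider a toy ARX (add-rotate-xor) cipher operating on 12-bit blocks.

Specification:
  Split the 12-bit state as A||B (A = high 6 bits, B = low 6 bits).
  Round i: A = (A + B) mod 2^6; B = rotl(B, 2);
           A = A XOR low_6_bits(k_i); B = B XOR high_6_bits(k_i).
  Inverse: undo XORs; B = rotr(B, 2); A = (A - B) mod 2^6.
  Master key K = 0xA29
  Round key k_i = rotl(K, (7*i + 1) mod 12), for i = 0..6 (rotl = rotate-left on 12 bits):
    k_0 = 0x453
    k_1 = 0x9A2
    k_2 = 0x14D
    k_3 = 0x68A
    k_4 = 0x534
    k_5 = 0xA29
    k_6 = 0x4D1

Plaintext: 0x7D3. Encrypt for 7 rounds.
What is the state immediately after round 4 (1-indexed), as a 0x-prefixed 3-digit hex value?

s_0 = plaintext = 0x7D3
s_1 = Round(s_0, k_0) = 0x85C
s_2 = Round(s_1, k_1) = 0x7D7
s_3 = Round(s_2, k_2) = 0xED8
s_4 = Round(s_3, k_3) = 0x67B
s_5 = Round(s_4, k_4) = 0x83B
s_6 = Round(s_5, k_5) = 0xC87
s_7 = Round(s_6, k_6) = 0xA0F

0x67B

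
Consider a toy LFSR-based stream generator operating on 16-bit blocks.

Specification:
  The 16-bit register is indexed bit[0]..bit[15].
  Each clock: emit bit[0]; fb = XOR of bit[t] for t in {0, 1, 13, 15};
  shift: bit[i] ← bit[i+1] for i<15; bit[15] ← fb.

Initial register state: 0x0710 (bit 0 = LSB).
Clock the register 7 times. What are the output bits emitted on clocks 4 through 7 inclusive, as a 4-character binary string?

0100

reg_0 = 0x0710
clock 1: out=0, reg = 0x0388
clock 2: out=0, reg = 0x01C4
clock 3: out=0, reg = 0x00E2
clock 4: out=0, reg = 0x8071
clock 5: out=1, reg = 0x4038
clock 6: out=0, reg = 0x201C
clock 7: out=0, reg = 0x900E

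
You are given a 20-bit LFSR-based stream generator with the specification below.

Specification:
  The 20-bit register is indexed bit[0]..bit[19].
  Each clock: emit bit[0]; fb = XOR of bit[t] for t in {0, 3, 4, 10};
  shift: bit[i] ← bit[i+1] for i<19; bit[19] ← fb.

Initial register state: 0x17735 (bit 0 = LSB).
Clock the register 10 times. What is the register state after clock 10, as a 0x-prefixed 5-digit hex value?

0xBF45D

reg_0 = 0x17735
clock 1: out=1, reg = 0x8BB9A
clock 2: out=0, reg = 0x45DCD
clock 3: out=1, reg = 0xA2EE6
clock 4: out=0, reg = 0xD1773
clock 5: out=1, reg = 0xE8BB9
clock 6: out=1, reg = 0xF45DC
clock 7: out=0, reg = 0xFA2EE
clock 8: out=0, reg = 0xFD177
clock 9: out=1, reg = 0x7E8BB
clock 10: out=1, reg = 0xBF45D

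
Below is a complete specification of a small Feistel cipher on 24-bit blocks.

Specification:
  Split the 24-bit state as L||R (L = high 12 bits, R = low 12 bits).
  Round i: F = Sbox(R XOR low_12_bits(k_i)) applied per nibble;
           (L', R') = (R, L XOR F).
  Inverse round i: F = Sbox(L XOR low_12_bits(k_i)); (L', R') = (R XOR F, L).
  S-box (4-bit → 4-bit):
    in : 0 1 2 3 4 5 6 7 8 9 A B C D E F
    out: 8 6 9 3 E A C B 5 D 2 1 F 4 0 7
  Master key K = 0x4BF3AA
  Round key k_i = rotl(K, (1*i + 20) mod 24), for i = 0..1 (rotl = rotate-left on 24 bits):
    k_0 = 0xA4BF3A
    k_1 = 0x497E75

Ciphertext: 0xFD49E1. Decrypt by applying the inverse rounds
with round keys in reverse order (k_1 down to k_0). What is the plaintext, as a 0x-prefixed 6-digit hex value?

0x7A0FC7

s_0 = ciphertext = 0xFD49E1
s_1 = InvRound(s_0, k_1) = 0xFC7FD4
s_2 = InvRound(s_1, k_0) = 0x7A0FC7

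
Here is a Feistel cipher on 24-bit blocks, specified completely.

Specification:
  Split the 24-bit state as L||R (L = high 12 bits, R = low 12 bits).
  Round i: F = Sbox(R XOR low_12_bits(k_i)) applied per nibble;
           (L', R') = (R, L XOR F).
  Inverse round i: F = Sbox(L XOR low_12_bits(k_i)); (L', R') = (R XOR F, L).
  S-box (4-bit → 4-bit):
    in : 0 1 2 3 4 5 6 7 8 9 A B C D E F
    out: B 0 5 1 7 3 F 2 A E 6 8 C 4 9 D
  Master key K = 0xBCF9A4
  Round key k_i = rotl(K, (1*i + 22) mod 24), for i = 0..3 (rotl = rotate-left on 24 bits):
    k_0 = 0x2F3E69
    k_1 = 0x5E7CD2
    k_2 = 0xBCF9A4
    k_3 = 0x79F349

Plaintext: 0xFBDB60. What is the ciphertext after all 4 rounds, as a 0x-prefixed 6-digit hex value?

0x2A40B4

s_0 = plaintext = 0xFBDB60
s_1 = Round(s_0, k_0) = 0xB60C03
s_2 = Round(s_1, k_1) = 0xC03020
s_3 = Round(s_2, k_2) = 0x0202A4
s_4 = Round(s_3, k_3) = 0x2A40B4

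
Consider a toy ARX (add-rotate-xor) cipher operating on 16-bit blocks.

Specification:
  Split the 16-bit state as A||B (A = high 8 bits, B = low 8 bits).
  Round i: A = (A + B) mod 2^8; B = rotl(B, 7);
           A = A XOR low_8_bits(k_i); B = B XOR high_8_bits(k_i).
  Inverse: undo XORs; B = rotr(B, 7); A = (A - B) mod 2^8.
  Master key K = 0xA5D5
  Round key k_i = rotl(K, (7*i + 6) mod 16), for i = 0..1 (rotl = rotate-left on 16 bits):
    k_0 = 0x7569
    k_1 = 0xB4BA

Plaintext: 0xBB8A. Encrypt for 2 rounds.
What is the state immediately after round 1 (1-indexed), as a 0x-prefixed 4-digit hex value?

s_0 = plaintext = 0xBB8A
s_1 = Round(s_0, k_0) = 0x2C30
s_2 = Round(s_1, k_1) = 0xE6AC

0x2C30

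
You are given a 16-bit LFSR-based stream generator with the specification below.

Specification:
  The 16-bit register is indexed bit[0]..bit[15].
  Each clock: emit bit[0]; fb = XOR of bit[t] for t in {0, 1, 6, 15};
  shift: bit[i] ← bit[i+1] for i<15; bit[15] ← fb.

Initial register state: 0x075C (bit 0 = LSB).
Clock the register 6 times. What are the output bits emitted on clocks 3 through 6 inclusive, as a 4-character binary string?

1110

reg_0 = 0x075C
clock 1: out=0, reg = 0x83AE
clock 2: out=0, reg = 0x41D7
clock 3: out=1, reg = 0xA0EB
clock 4: out=1, reg = 0x5075
clock 5: out=1, reg = 0x283A
clock 6: out=0, reg = 0x941D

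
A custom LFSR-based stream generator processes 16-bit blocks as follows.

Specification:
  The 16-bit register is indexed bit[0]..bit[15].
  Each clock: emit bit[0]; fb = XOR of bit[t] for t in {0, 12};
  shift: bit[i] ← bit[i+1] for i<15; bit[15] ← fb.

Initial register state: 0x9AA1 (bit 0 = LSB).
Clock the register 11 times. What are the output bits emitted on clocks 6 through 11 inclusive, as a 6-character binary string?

reg_0 = 0x9AA1
clock 1: out=1, reg = 0x4D50
clock 2: out=0, reg = 0x26A8
clock 3: out=0, reg = 0x1354
clock 4: out=0, reg = 0x89AA
clock 5: out=0, reg = 0x44D5
clock 6: out=1, reg = 0xA26A
clock 7: out=0, reg = 0x5135
clock 8: out=1, reg = 0x289A
clock 9: out=0, reg = 0x144D
clock 10: out=1, reg = 0x0A26
clock 11: out=0, reg = 0x0513

101010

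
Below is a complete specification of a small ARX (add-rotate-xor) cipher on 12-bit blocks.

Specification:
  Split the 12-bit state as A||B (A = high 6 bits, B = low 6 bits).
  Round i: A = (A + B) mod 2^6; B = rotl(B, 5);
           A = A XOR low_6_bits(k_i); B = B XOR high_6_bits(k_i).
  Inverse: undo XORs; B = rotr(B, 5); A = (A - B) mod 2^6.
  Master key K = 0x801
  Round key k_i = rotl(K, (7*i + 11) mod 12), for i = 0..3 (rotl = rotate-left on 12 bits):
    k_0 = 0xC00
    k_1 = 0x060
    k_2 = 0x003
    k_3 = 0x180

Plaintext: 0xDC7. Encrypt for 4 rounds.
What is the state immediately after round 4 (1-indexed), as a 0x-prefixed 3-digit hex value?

0xB8C

s_0 = plaintext = 0xDC7
s_1 = Round(s_0, k_0) = 0xF93
s_2 = Round(s_1, k_1) = 0xC68
s_3 = Round(s_2, k_2) = 0x694
s_4 = Round(s_3, k_3) = 0xB8C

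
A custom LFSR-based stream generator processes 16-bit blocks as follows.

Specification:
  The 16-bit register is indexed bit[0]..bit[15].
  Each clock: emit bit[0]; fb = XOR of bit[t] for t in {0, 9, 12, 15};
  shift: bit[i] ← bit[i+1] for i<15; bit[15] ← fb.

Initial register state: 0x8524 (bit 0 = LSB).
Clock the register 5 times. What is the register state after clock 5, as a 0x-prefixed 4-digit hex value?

reg_0 = 0x8524
clock 1: out=0, reg = 0xC292
clock 2: out=0, reg = 0x6149
clock 3: out=1, reg = 0xB0A4
clock 4: out=0, reg = 0x5852
clock 5: out=0, reg = 0xAC29

0xAC29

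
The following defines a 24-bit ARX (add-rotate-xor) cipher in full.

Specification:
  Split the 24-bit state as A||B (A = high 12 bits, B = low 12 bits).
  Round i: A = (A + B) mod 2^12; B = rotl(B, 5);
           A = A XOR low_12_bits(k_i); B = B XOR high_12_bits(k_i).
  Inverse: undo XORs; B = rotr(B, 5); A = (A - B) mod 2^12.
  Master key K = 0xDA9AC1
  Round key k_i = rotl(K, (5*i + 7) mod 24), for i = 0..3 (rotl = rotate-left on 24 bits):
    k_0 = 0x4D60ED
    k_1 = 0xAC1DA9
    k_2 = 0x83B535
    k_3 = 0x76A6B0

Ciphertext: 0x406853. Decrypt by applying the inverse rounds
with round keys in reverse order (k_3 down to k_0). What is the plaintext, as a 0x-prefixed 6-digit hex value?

s_0 = ciphertext = 0x406853
s_1 = InvRound(s_0, k_3) = 0x5BDCF9
s_2 = InvRound(s_1, k_2) = 0xF62126
s_3 = InvRound(s_2, k_1) = 0xEEC3DF
s_4 = InvRound(s_3, k_0) = 0x9494B8

0x9494B8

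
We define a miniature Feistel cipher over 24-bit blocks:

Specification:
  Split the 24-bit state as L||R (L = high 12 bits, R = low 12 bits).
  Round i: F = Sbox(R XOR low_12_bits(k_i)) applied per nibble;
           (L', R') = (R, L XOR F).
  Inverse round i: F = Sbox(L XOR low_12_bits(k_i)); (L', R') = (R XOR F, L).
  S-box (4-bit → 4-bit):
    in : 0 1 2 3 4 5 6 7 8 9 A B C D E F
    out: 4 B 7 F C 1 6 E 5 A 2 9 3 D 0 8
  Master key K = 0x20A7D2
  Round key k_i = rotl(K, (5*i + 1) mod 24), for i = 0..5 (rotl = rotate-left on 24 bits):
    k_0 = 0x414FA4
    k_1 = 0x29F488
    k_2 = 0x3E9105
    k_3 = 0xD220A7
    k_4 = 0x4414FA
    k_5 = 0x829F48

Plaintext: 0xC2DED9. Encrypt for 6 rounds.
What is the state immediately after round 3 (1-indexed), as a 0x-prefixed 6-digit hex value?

0x11C37A

s_0 = plaintext = 0xC2DED9
s_1 = Round(s_0, k_0) = 0xED97C0
s_2 = Round(s_1, k_1) = 0x7C011C
s_3 = Round(s_2, k_2) = 0x11C37A
s_4 = Round(s_3, k_3) = 0x37AEC1
s_5 = Round(s_4, k_4) = 0xEC1183
s_6 = Round(s_5, k_5) = 0x183EF8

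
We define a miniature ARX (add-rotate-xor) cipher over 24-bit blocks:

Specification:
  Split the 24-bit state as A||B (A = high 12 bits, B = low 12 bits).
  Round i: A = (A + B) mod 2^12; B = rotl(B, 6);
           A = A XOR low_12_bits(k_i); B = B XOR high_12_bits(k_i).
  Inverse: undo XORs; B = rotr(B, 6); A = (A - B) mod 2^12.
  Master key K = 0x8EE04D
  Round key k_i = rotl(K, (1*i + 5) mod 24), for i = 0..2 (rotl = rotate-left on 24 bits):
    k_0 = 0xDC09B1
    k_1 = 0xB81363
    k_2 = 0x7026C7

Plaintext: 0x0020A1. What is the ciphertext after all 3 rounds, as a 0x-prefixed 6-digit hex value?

0xFC92EE

s_0 = plaintext = 0x0020A1
s_1 = Round(s_0, k_0) = 0x912582
s_2 = Round(s_1, k_1) = 0xDF7B17
s_3 = Round(s_2, k_2) = 0xFC92EE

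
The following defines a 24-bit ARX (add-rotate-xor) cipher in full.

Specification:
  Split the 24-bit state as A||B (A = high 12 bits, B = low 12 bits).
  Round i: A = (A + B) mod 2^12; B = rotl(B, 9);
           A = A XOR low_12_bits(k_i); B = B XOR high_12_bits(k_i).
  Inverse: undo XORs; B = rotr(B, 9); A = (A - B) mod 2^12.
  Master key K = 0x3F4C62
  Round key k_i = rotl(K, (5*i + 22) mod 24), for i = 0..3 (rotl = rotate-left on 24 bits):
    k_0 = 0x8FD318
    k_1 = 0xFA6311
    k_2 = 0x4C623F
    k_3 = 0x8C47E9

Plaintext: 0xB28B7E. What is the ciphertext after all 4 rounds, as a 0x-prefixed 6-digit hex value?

s_0 = plaintext = 0xB28B7E
s_1 = Round(s_0, k_0) = 0x5BE592
s_2 = Round(s_1, k_1) = 0x841B14
s_3 = Round(s_2, k_2) = 0x16ADA4
s_4 = Round(s_3, k_3) = 0x8E7170

0x8E7170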